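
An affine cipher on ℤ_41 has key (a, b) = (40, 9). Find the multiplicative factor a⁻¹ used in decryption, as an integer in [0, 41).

40

Apply the Euclidean algorithm to 41 and 40:
41 = 1*40 + 1
40 = 40*1 + 0
The gcd is 1. Working backward:
1 = 41 − 40
Thus 40·(-1) ≡ 1 (mod 41); reducing, -1 mod 41 = 40.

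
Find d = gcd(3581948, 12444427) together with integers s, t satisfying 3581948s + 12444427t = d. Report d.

1

Apply Euclid's algorithm to 12444427 and 3581948:
12444427 = 3·3581948 + 1698583
3581948 = 2·1698583 + 184782
1698583 = 9·184782 + 35545
184782 = 5·35545 + 7057
35545 = 5·7057 + 260
7057 = 27·260 + 37
260 = 7·37 + 1
37 = 37·1 + 0
gcd(3581948, 12444427) = 1.
Working backward:
1 = 260 − 7·37
1 = −7·7057 + 190·260
1 = 190·35545 − 957·7057
1 = −957·184782 + 4975·35545
1 = 4975·1698583 − 45732·184782
1 = −45732·3581948 + 96439·1698583
1 = 96439·12444427 − 335049·3581948
So 1 = (96439)·12444427 + (-335049)·3581948.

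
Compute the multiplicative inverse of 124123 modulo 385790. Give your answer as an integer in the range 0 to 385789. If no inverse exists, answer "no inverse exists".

40847

gcd(385790, 124123) by repeated division:
385790 = 3×124123 + 13421
124123 = 9×13421 + 3334
13421 = 4×3334 + 85
3334 = 39×85 + 19
85 = 4×19 + 9
19 = 2×9 + 1
9 = 9×1 + 0
Since gcd(124123, 385790) = 1, back-substitute to write 1 as a combination:
1 = 19 − 2·9
1 = −2·85 + 9·19
1 = 9·3334 − 353·85
1 = −353·13421 + 1421·3334
1 = 1421·124123 − 13142·13421
1 = −13142·385790 + 40847·124123
So 124123·40847 ≡ 1 (mod 385790).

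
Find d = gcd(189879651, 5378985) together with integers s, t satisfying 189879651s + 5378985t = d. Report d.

Apply Euclid's algorithm to 189879651 and 5378985:
189879651 = 35*5378985 + 1615176
5378985 = 3*1615176 + 533457
1615176 = 3*533457 + 14805
533457 = 36*14805 + 477
14805 = 31*477 + 18
477 = 26*18 + 9
18 = 2*9 + 0
gcd(189879651, 5378985) = 9.
Express as a combination:
9 = 477 − 26·18
9 = −26·14805 + 807·477
9 = 807·533457 − 29078·14805
9 = −29078·1615176 + 88041·533457
9 = 88041·5378985 − 293201·1615176
9 = −293201·189879651 + 10350076·5378985
So 9 = (-293201)·189879651 + (10350076)·5378985.

9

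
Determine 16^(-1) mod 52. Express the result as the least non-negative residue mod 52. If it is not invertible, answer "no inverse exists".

Compute gcd(16, 52):
52 = 3*16 + 4
16 = 4*4 + 0
Since gcd = 4 > 1, 16 is not a unit mod 52.

no inverse exists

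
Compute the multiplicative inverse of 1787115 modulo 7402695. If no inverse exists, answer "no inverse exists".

Compute gcd(1787115, 7402695):
7402695 = 4*1787115 + 254235
1787115 = 7*254235 + 7470
254235 = 34*7470 + 255
7470 = 29*255 + 75
255 = 3*75 + 30
75 = 2*30 + 15
30 = 2*15 + 0
Since gcd = 15 > 1, 1787115 is not a unit mod 7402695.

no inverse exists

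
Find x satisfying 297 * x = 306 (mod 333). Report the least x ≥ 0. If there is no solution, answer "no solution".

10

First find gcd(297, 333):
333 = 1·297 + 36
297 = 8·36 + 9
36 = 4·9 + 0
gcd = 9 and 9 | 306, so solutions exist. Divide through by 9: 33x ≡ 34 (mod 37).
Now find 33⁻¹ mod 37:
37 = 1×33 + 4
33 = 8×4 + 1
4 = 4×1 + 0
Back-substitute:
1 = 33 − 8·4
1 = −8·37 + 9·33
So 33⁻¹ ≡ 9 (mod 37).
Then x ≡ 9·34 ≡ 10 (mod 37); the smallest non-negative solution is x = 10.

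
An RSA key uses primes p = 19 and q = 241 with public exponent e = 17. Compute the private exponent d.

φ(n) = (p−1)(q−1) = 18·240 = 4320.
Need d with 17·d ≡ 1 (mod 4320). Apply the extended Euclidean algorithm:
4320 = 254×17 + 2
17 = 8×2 + 1
2 = 2×1 + 0
Back-substitute:
1 = 17 − 8·2
1 = −8·4320 + 2033·17
So 17·2033 ≡ 1 (mod 4320), hence d = 2033.

2033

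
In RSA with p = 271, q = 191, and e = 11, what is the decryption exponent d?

φ(n) = (p−1)(q−1) = 270·190 = 51300.
Need d with 11·d ≡ 1 (mod 51300). Apply the extended Euclidean algorithm:
51300 = 4663*11 + 7
11 = 1*7 + 4
7 = 1*4 + 3
4 = 1*3 + 1
3 = 3*1 + 0
Back-substitute:
1 = 4 − 3
1 = −7 + 2·4
1 = 2·11 − 3·7
1 = −3·51300 + 13991·11
So 11·13991 ≡ 1 (mod 51300), hence d = 13991.

13991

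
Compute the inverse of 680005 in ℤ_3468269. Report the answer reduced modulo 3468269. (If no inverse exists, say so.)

1138048

gcd(3468269, 680005) by repeated division:
3468269 = 5×680005 + 68244
680005 = 9×68244 + 65809
68244 = 1×65809 + 2435
65809 = 27×2435 + 64
2435 = 38×64 + 3
64 = 21×3 + 1
3 = 3×1 + 0
Since gcd(680005, 3468269) = 1, back-substitute to write 1 as a combination:
1 = 64 − 21·3
1 = −21·2435 + 799·64
1 = 799·65809 − 21594·2435
1 = −21594·68244 + 22393·65809
1 = 22393·680005 − 223131·68244
1 = −223131·3468269 + 1138048·680005
So 680005·1138048 ≡ 1 (mod 3468269).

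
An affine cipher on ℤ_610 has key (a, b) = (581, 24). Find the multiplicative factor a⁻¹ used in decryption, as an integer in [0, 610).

Extended Euclidean algorithm:
610 = 1×581 + 29
581 = 20×29 + 1
29 = 29×1 + 0
The gcd is 1. Working backward:
1 = 581 − 20·29
1 = −20·610 + 21·581
So 581·21 ≡ 1 (mod 610).

21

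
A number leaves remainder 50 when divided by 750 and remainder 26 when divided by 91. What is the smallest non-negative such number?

Write x = 50 + 750·k. Then 750·k ≡ 26 − 50 ≡ 67 (mod 91).
Need 750⁻¹ mod 91. Extended Euclid on (91, 22):
91 = 4*22 + 3
22 = 7*3 + 1
3 = 3*1 + 0
Back-substitute:
1 = 22 − 7·3
1 = −7·91 + 29·22
750⁻¹ ≡ 29 (mod 91), so k ≡ 29·67 ≡ 32 (mod 91).
x = 50 + 750·32 = 24050.

24050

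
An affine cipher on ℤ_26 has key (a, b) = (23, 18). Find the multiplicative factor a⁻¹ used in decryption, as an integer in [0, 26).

17

Extended Euclidean algorithm:
26 = 1·23 + 3
23 = 7·3 + 2
3 = 1·2 + 1
2 = 2·1 + 0
gcd = 1, so the inverse exists. Back-substitute:
1 = 3 − 2
1 = −23 + 8·3
1 = 8·26 − 9·23
So 23·(-9) ≡ 1 (mod 26), and -9 ≡ 17 (mod 26).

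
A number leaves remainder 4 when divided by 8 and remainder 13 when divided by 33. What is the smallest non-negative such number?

Write x = 4 + 8·k. Then 8·k ≡ 13 − 4 ≡ 9 (mod 33).
Need 8⁻¹ mod 33. Extended Euclid on (33, 8):
33 = 4*8 + 1
8 = 8*1 + 0
Back-substitute:
1 = 33 − 4·8
8⁻¹ ≡ 29 (mod 33), so k ≡ 29·9 ≡ 30 (mod 33).
x = 4 + 8·30 = 244.

244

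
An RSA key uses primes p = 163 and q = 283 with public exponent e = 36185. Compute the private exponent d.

φ(n) = (p−1)(q−1) = 162·282 = 45684.
Need d with 36185·d ≡ 1 (mod 45684). Apply the extended Euclidean algorithm:
45684 = 1×36185 + 9499
36185 = 3×9499 + 7688
9499 = 1×7688 + 1811
7688 = 4×1811 + 444
1811 = 4×444 + 35
444 = 12×35 + 24
35 = 1×24 + 11
24 = 2×11 + 2
11 = 5×2 + 1
2 = 2×1 + 0
Back-substitute:
1 = 11 − 5·2
1 = −5·24 + 11·11
1 = 11·35 − 16·24
1 = −16·444 + 203·35
1 = 203·1811 − 828·444
1 = −828·7688 + 3515·1811
1 = 3515·9499 − 4343·7688
1 = −4343·36185 + 16544·9499
1 = 16544·45684 − 20887·36185
So 36185·(-20887) ≡ 1 (mod 45684), hence d ≡ -20887 ≡ 24797 (mod 45684).

24797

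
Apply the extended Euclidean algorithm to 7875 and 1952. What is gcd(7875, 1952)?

1

Euclidean algorithm:
7875 = 4*1952 + 67
1952 = 29*67 + 9
67 = 7*9 + 4
9 = 2*4 + 1
4 = 4*1 + 0
gcd(7875, 1952) = 1.
Express as a combination:
1 = 9 − 2·4
1 = −2·67 + 15·9
1 = 15·1952 − 437·67
1 = −437·7875 + 1763·1952
So 1 = (-437)·7875 + (1763)·1952.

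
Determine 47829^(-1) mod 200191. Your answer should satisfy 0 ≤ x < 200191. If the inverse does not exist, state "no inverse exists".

Apply the Euclidean algorithm to 200191 and 47829:
200191 = 4×47829 + 8875
47829 = 5×8875 + 3454
8875 = 2×3454 + 1967
3454 = 1×1967 + 1487
1967 = 1×1487 + 480
1487 = 3×480 + 47
480 = 10×47 + 10
47 = 4×10 + 7
10 = 1×7 + 3
7 = 2×3 + 1
3 = 3×1 + 0
gcd = 1, so the inverse exists. Back-substitute:
1 = 7 − 2·3
1 = −2·10 + 3·7
1 = 3·47 − 14·10
1 = −14·480 + 143·47
1 = 143·1487 − 443·480
1 = −443·1967 + 586·1487
1 = 586·3454 − 1029·1967
1 = −1029·8875 + 2644·3454
1 = 2644·47829 − 14249·8875
1 = −14249·200191 + 59640·47829
So 47829·59640 ≡ 1 (mod 200191).

59640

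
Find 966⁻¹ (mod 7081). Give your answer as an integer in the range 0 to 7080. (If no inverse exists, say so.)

gcd(7081, 966) by repeated division:
7081 = 7·966 + 319
966 = 3·319 + 9
319 = 35·9 + 4
9 = 2·4 + 1
4 = 4·1 + 0
gcd = 1, so the inverse exists. Back-substitute:
1 = 9 − 2·4
1 = −2·319 + 71·9
1 = 71·966 − 215·319
1 = −215·7081 + 1576·966
So 966·1576 ≡ 1 (mod 7081).

1576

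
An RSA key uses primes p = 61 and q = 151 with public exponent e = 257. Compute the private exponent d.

φ(n) = (p−1)(q−1) = 60·150 = 9000.
Need d with 257·d ≡ 1 (mod 9000). Apply the extended Euclidean algorithm:
9000 = 35*257 + 5
257 = 51*5 + 2
5 = 2*2 + 1
2 = 2*1 + 0
Back-substitute:
1 = 5 − 2·2
1 = −2·257 + 103·5
1 = 103·9000 − 3607·257
So 257·(-3607) ≡ 1 (mod 9000), hence d ≡ -3607 ≡ 5393 (mod 9000).

5393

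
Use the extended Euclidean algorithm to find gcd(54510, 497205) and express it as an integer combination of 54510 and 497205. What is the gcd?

Apply Euclid's algorithm to 497205 and 54510:
497205 = 9*54510 + 6615
54510 = 8*6615 + 1590
6615 = 4*1590 + 255
1590 = 6*255 + 60
255 = 4*60 + 15
60 = 4*15 + 0
gcd(54510, 497205) = 15.
Working backward:
15 = 255 − 4·60
15 = −4·1590 + 25·255
15 = 25·6615 − 104·1590
15 = −104·54510 + 857·6615
15 = 857·497205 − 7817·54510
So 15 = (857)·497205 + (-7817)·54510.

15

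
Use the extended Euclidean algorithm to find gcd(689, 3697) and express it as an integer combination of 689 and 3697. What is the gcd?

Euclidean algorithm:
3697 = 5×689 + 252
689 = 2×252 + 185
252 = 1×185 + 67
185 = 2×67 + 51
67 = 1×51 + 16
51 = 3×16 + 3
16 = 5×3 + 1
3 = 3×1 + 0
gcd(689, 3697) = 1.
Express as a combination:
1 = 16 − 5·3
1 = −5·51 + 16·16
1 = 16·67 − 21·51
1 = −21·185 + 58·67
1 = 58·252 − 79·185
1 = −79·689 + 216·252
1 = 216·3697 − 1159·689
So 1 = (216)·3697 + (-1159)·689.

1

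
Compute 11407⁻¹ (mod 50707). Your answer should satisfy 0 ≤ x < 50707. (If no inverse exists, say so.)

gcd(50707, 11407) by repeated division:
50707 = 4×11407 + 5079
11407 = 2×5079 + 1249
5079 = 4×1249 + 83
1249 = 15×83 + 4
83 = 20×4 + 3
4 = 1×3 + 1
3 = 3×1 + 0
gcd = 1, so the inverse exists. Back-substitute:
1 = 4 − 3
1 = −83 + 21·4
1 = 21·1249 − 316·83
1 = −316·5079 + 1285·1249
1 = 1285·11407 − 2886·5079
1 = −2886·50707 + 12829·11407
So 11407·12829 ≡ 1 (mod 50707).

12829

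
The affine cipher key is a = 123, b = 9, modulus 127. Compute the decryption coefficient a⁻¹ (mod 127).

Apply the Euclidean algorithm to 127 and 123:
127 = 1·123 + 4
123 = 30·4 + 3
4 = 1·3 + 1
3 = 3·1 + 0
gcd = 1, so the inverse exists. Back-substitute:
1 = 4 − 3
1 = −123 + 31·4
1 = 31·127 − 32·123
So 123·(-32) ≡ 1 (mod 127), and -32 ≡ 95 (mod 127).

95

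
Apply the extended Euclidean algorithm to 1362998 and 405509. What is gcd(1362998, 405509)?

13

Euclidean algorithm:
1362998 = 3·405509 + 146471
405509 = 2·146471 + 112567
146471 = 1·112567 + 33904
112567 = 3·33904 + 10855
33904 = 3·10855 + 1339
10855 = 8·1339 + 143
1339 = 9·143 + 52
143 = 2·52 + 39
52 = 1·39 + 13
39 = 3·13 + 0
gcd(1362998, 405509) = 13.
Express as a combination:
13 = 52 − 39
13 = −143 + 3·52
13 = 3·1339 − 28·143
13 = −28·10855 + 227·1339
13 = 227·33904 − 709·10855
13 = −709·112567 + 2354·33904
13 = 2354·146471 − 3063·112567
13 = −3063·405509 + 8480·146471
13 = 8480·1362998 − 28503·405509
So 13 = (8480)·1362998 + (-28503)·405509.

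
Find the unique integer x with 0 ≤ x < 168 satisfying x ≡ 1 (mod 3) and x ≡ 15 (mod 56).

Write x = 1 + 3·k. Then 3·k ≡ 15 − 1 ≡ 14 (mod 56).
Need 3⁻¹ mod 56. Extended Euclid on (56, 3):
56 = 18·3 + 2
3 = 1·2 + 1
2 = 2·1 + 0
Back-substitute:
1 = 3 − 2
1 = −56 + 19·3
3⁻¹ ≡ 19 (mod 56), so k ≡ 19·14 ≡ 42 (mod 56).
x = 1 + 3·42 = 127.

127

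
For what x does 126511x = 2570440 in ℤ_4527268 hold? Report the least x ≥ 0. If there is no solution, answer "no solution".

First find gcd(126511, 4527268):
4527268 = 35*126511 + 99383
126511 = 1*99383 + 27128
99383 = 3*27128 + 17999
27128 = 1*17999 + 9129
17999 = 1*9129 + 8870
9129 = 1*8870 + 259
8870 = 34*259 + 64
259 = 4*64 + 3
64 = 21*3 + 1
3 = 3*1 + 0
gcd = 1, so a unique solution mod 4527268 exists.
Back-substitute for the Bézout coefficients:
1 = 64 − 21·3
1 = −21·259 + 85·64
1 = 85·8870 − 2911·259
1 = −2911·9129 + 2996·8870
1 = 2996·17999 − 5907·9129
1 = −5907·27128 + 8903·17999
1 = 8903·99383 − 32616·27128
1 = −32616·126511 + 41519·99383
1 = 41519·4527268 − 1485781·126511
So 126511·(-1485781) ≡ 1 (mod 4527268), giving 126511⁻¹ ≡ 3041487.
x ≡ 126511⁻¹·2570440 ≡ 3041487·2570440 ≡ 1825800 (mod 4527268).

1825800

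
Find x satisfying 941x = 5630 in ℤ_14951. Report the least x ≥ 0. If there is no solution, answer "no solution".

First find gcd(941, 14951):
14951 = 15·941 + 836
941 = 1·836 + 105
836 = 7·105 + 101
105 = 1·101 + 4
101 = 25·4 + 1
4 = 4·1 + 0
gcd = 1, so a unique solution mod 14951 exists.
Back-substitute for the Bézout coefficients:
1 = 101 − 25·4
1 = −25·105 + 26·101
1 = 26·836 − 207·105
1 = −207·941 + 233·836
1 = 233·14951 − 3702·941
So 941·(-3702) ≡ 1 (mod 14951), giving 941⁻¹ ≡ 11249.
x ≡ 941⁻¹·5630 ≡ 11249·5630 ≡ 14385 (mod 14951).

14385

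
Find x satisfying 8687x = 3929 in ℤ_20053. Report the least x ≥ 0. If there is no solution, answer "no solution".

1554

First find gcd(8687, 20053):
20053 = 2·8687 + 2679
8687 = 3·2679 + 650
2679 = 4·650 + 79
650 = 8·79 + 18
79 = 4·18 + 7
18 = 2·7 + 4
7 = 1·4 + 3
4 = 1·3 + 1
3 = 3·1 + 0
gcd = 1, so a unique solution mod 20053 exists.
Back-substitute for the Bézout coefficients:
1 = 4 − 3
1 = −7 + 2·4
1 = 2·18 − 5·7
1 = −5·79 + 22·18
1 = 22·650 − 181·79
1 = −181·2679 + 746·650
1 = 746·8687 − 2419·2679
1 = −2419·20053 + 5584·8687
So 8687·(5584) ≡ 1 (mod 20053), giving 8687⁻¹ ≡ 5584.
x ≡ 8687⁻¹·3929 ≡ 5584·3929 ≡ 1554 (mod 20053).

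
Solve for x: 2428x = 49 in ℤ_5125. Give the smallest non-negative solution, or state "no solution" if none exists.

First find gcd(2428, 5125):
5125 = 2×2428 + 269
2428 = 9×269 + 7
269 = 38×7 + 3
7 = 2×3 + 1
3 = 3×1 + 0
gcd = 1, so a unique solution mod 5125 exists.
Back-substitute for the Bézout coefficients:
1 = 7 − 2·3
1 = −2·269 + 77·7
1 = 77·2428 − 695·269
1 = −695·5125 + 1467·2428
So 2428·(1467) ≡ 1 (mod 5125), giving 2428⁻¹ ≡ 1467.
x ≡ 2428⁻¹·49 ≡ 1467·49 ≡ 133 (mod 5125).

133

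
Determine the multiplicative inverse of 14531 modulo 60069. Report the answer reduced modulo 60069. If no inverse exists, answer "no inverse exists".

Apply the Euclidean algorithm to 60069 and 14531:
60069 = 4*14531 + 1945
14531 = 7*1945 + 916
1945 = 2*916 + 113
916 = 8*113 + 12
113 = 9*12 + 5
12 = 2*5 + 2
5 = 2*2 + 1
2 = 2*1 + 0
gcd = 1, so the inverse exists. Back-substitute:
1 = 5 − 2·2
1 = −2·12 + 5·5
1 = 5·113 − 47·12
1 = −47·916 + 381·113
1 = 381·1945 − 809·916
1 = −809·14531 + 6044·1945
1 = 6044·60069 − 24985·14531
Hence 14531⁻¹ ≡ -24985 ≡ 35084 (mod 60069).

35084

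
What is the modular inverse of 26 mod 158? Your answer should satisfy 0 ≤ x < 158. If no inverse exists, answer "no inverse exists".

Euclidean algorithm on 158, 26:
158 = 6·26 + 2
26 = 13·2 + 0
Since gcd = 2 > 1, 26 is not a unit mod 158.

no inverse exists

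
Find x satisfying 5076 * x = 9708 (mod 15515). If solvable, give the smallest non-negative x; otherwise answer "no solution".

8548

First find gcd(5076, 15515):
15515 = 3·5076 + 287
5076 = 17·287 + 197
287 = 1·197 + 90
197 = 2·90 + 17
90 = 5·17 + 5
17 = 3·5 + 2
5 = 2·2 + 1
2 = 2·1 + 0
gcd = 1, so a unique solution mod 15515 exists.
Back-substitute for the Bézout coefficients:
1 = 5 − 2·2
1 = −2·17 + 7·5
1 = 7·90 − 37·17
1 = −37·197 + 81·90
1 = 81·287 − 118·197
1 = −118·5076 + 2087·287
1 = 2087·15515 − 6379·5076
So 5076·(-6379) ≡ 1 (mod 15515), giving 5076⁻¹ ≡ 9136.
x ≡ 5076⁻¹·9708 ≡ 9136·9708 ≡ 8548 (mod 15515).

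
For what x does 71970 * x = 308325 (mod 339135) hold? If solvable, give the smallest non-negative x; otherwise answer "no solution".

3185

First find gcd(71970, 339135):
339135 = 4×71970 + 51255
71970 = 1×51255 + 20715
51255 = 2×20715 + 9825
20715 = 2×9825 + 1065
9825 = 9×1065 + 240
1065 = 4×240 + 105
240 = 2×105 + 30
105 = 3×30 + 15
30 = 2×15 + 0
gcd = 15 and 15 | 308325, so solutions exist. Divide through by 15: 4798x ≡ 20555 (mod 22609).
Now find 4798⁻¹ mod 22609:
22609 = 4*4798 + 3417
4798 = 1*3417 + 1381
3417 = 2*1381 + 655
1381 = 2*655 + 71
655 = 9*71 + 16
71 = 4*16 + 7
16 = 2*7 + 2
7 = 3*2 + 1
2 = 2*1 + 0
Back-substitute:
1 = 7 − 3·2
1 = −3·16 + 7·7
1 = 7·71 − 31·16
1 = −31·655 + 286·71
1 = 286·1381 − 603·655
1 = −603·3417 + 1492·1381
1 = 1492·4798 − 2095·3417
1 = −2095·22609 + 9872·4798
So 4798⁻¹ ≡ 9872 (mod 22609).
Then x ≡ 9872·20555 ≡ 3185 (mod 22609); the smallest non-negative solution is x = 3185.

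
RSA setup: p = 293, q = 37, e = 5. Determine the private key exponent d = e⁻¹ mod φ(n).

φ(n) = (p−1)(q−1) = 292·36 = 10512.
Need d with 5·d ≡ 1 (mod 10512). Apply the extended Euclidean algorithm:
10512 = 2102·5 + 2
5 = 2·2 + 1
2 = 2·1 + 0
Back-substitute:
1 = 5 − 2·2
1 = −2·10512 + 4205·5
So 5·4205 ≡ 1 (mod 10512), hence d = 4205.

4205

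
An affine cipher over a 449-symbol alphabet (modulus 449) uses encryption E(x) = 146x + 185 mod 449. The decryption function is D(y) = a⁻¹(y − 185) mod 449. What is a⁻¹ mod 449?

163

Apply the Euclidean algorithm to 449 and 146:
449 = 3·146 + 11
146 = 13·11 + 3
11 = 3·3 + 2
3 = 1·2 + 1
2 = 2·1 + 0
The gcd is 1. Working backward:
1 = 3 − 2
1 = −11 + 4·3
1 = 4·146 − 53·11
1 = −53·449 + 163·146
So 146·163 ≡ 1 (mod 449).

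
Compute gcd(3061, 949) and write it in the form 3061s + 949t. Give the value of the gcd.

1

Apply Euclid's algorithm to 3061 and 949:
3061 = 3·949 + 214
949 = 4·214 + 93
214 = 2·93 + 28
93 = 3·28 + 9
28 = 3·9 + 1
9 = 9·1 + 0
gcd(3061, 949) = 1.
Express as a combination:
1 = 28 − 3·9
1 = −3·93 + 10·28
1 = 10·214 − 23·93
1 = −23·949 + 102·214
1 = 102·3061 − 329·949
So 1 = (102)·3061 + (-329)·949.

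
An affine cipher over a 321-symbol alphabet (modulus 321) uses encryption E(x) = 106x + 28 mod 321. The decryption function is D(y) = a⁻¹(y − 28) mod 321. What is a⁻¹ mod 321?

Apply the Euclidean algorithm to 321 and 106:
321 = 3·106 + 3
106 = 35·3 + 1
3 = 3·1 + 0
The gcd is 1. Working backward:
1 = 106 − 35·3
1 = −35·321 + 106·106
So 106·106 ≡ 1 (mod 321).

106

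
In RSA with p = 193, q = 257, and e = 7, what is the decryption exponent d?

φ(n) = (p−1)(q−1) = 192·256 = 49152.
Need d with 7·d ≡ 1 (mod 49152). Apply the extended Euclidean algorithm:
49152 = 7021·7 + 5
7 = 1·5 + 2
5 = 2·2 + 1
2 = 2·1 + 0
Back-substitute:
1 = 5 − 2·2
1 = −2·7 + 3·5
1 = 3·49152 − 21065·7
So 7·(-21065) ≡ 1 (mod 49152), hence d ≡ -21065 ≡ 28087 (mod 49152).

28087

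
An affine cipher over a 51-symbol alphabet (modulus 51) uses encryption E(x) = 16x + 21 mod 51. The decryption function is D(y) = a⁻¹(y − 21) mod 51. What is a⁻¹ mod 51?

Run Euclid on (51, 16):
51 = 3*16 + 3
16 = 5*3 + 1
3 = 3*1 + 0
gcd = 1, so the inverse exists. Back-substitute:
1 = 16 − 5·3
1 = −5·51 + 16·16
So 16·16 ≡ 1 (mod 51).

16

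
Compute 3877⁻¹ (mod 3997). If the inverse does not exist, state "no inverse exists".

433

Extended Euclidean algorithm:
3997 = 1·3877 + 120
3877 = 32·120 + 37
120 = 3·37 + 9
37 = 4·9 + 1
9 = 9·1 + 0
gcd = 1, so the inverse exists. Back-substitute:
1 = 37 − 4·9
1 = −4·120 + 13·37
1 = 13·3877 − 420·120
1 = −420·3997 + 433·3877
So 3877·433 ≡ 1 (mod 3997).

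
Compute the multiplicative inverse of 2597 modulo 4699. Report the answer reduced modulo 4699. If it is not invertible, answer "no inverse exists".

Run Euclid on (4699, 2597):
4699 = 1×2597 + 2102
2597 = 1×2102 + 495
2102 = 4×495 + 122
495 = 4×122 + 7
122 = 17×7 + 3
7 = 2×3 + 1
3 = 3×1 + 0
gcd = 1, so the inverse exists. Back-substitute:
1 = 7 − 2·3
1 = −2·122 + 35·7
1 = 35·495 − 142·122
1 = −142·2102 + 603·495
1 = 603·2597 − 745·2102
1 = −745·4699 + 1348·2597
So 2597·1348 ≡ 1 (mod 4699).

1348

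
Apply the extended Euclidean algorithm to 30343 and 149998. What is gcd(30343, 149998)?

1

Apply Euclid's algorithm to 149998 and 30343:
149998 = 4·30343 + 28626
30343 = 1·28626 + 1717
28626 = 16·1717 + 1154
1717 = 1·1154 + 563
1154 = 2·563 + 28
563 = 20·28 + 3
28 = 9·3 + 1
3 = 3·1 + 0
gcd(30343, 149998) = 1.
Working backward:
1 = 28 − 9·3
1 = −9·563 + 181·28
1 = 181·1154 − 371·563
1 = −371·1717 + 552·1154
1 = 552·28626 − 9203·1717
1 = −9203·30343 + 9755·28626
1 = 9755·149998 − 48223·30343
So 1 = (9755)·149998 + (-48223)·30343.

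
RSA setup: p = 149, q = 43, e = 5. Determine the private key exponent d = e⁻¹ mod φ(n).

φ(n) = (p−1)(q−1) = 148·42 = 6216.
Need d with 5·d ≡ 1 (mod 6216). Apply the extended Euclidean algorithm:
6216 = 1243·5 + 1
5 = 5·1 + 0
Back-substitute:
1 = 6216 − 1243·5
So 5·(-1243) ≡ 1 (mod 6216), hence d ≡ -1243 ≡ 4973 (mod 6216).

4973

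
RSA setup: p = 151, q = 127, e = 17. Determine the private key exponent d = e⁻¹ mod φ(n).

φ(n) = (p−1)(q−1) = 150·126 = 18900.
Need d with 17·d ≡ 1 (mod 18900). Apply the extended Euclidean algorithm:
18900 = 1111×17 + 13
17 = 1×13 + 4
13 = 3×4 + 1
4 = 4×1 + 0
Back-substitute:
1 = 13 − 3·4
1 = −3·17 + 4·13
1 = 4·18900 − 4447·17
So 17·(-4447) ≡ 1 (mod 18900), hence d ≡ -4447 ≡ 14453 (mod 18900).

14453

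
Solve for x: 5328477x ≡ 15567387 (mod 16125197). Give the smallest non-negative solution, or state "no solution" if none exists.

909842

First find gcd(5328477, 16125197):
16125197 = 3*5328477 + 139766
5328477 = 38*139766 + 17369
139766 = 8*17369 + 814
17369 = 21*814 + 275
814 = 2*275 + 264
275 = 1*264 + 11
264 = 24*11 + 0
gcd = 11 and 11 | 15567387, so solutions exist. Divide through by 11: 484407x ≡ 1415217 (mod 1465927).
Now find 484407⁻¹ mod 1465927:
1465927 = 3×484407 + 12706
484407 = 38×12706 + 1579
12706 = 8×1579 + 74
1579 = 21×74 + 25
74 = 2×25 + 24
25 = 1×24 + 1
24 = 24×1 + 0
Back-substitute:
1 = 25 − 24
1 = −74 + 3·25
1 = 3·1579 − 64·74
1 = −64·12706 + 515·1579
1 = 515·484407 − 19634·12706
1 = −19634·1465927 + 59417·484407
So 484407⁻¹ ≡ 59417 (mod 1465927).
Then x ≡ 59417·1415217 ≡ 909842 (mod 1465927); the smallest non-negative solution is x = 909842.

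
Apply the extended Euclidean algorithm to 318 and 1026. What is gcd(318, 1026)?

6

Apply Euclid's algorithm to 1026 and 318:
1026 = 3*318 + 72
318 = 4*72 + 30
72 = 2*30 + 12
30 = 2*12 + 6
12 = 2*6 + 0
gcd(318, 1026) = 6.
Working backward:
6 = 30 − 2·12
6 = −2·72 + 5·30
6 = 5·318 − 22·72
6 = −22·1026 + 71·318
So 6 = (-22)·1026 + (71)·318.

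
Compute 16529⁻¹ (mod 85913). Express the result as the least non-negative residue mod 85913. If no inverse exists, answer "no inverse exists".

gcd(85913, 16529) by repeated division:
85913 = 5·16529 + 3268
16529 = 5·3268 + 189
3268 = 17·189 + 55
189 = 3·55 + 24
55 = 2·24 + 7
24 = 3·7 + 3
7 = 2·3 + 1
3 = 3·1 + 0
gcd = 1, so the inverse exists. Back-substitute:
1 = 7 − 2·3
1 = −2·24 + 7·7
1 = 7·55 − 16·24
1 = −16·189 + 55·55
1 = 55·3268 − 951·189
1 = −951·16529 + 4810·3268
1 = 4810·85913 − 25001·16529
So 16529·(-25001) ≡ 1 (mod 85913), and -25001 ≡ 60912 (mod 85913).

60912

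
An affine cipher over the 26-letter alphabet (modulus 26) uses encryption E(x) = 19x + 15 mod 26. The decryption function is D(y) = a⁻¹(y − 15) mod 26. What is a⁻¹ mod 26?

Apply the Euclidean algorithm to 26 and 19:
26 = 1·19 + 7
19 = 2·7 + 5
7 = 1·5 + 2
5 = 2·2 + 1
2 = 2·1 + 0
The gcd is 1. Working backward:
1 = 5 − 2·2
1 = −2·7 + 3·5
1 = 3·19 − 8·7
1 = −8·26 + 11·19
So 19·11 ≡ 1 (mod 26).

11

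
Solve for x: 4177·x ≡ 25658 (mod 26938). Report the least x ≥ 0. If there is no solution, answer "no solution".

22462

First find gcd(4177, 26938):
26938 = 6*4177 + 1876
4177 = 2*1876 + 425
1876 = 4*425 + 176
425 = 2*176 + 73
176 = 2*73 + 30
73 = 2*30 + 13
30 = 2*13 + 4
13 = 3*4 + 1
4 = 4*1 + 0
gcd = 1, so a unique solution mod 26938 exists.
Back-substitute for the Bézout coefficients:
1 = 13 − 3·4
1 = −3·30 + 7·13
1 = 7·73 − 17·30
1 = −17·176 + 41·73
1 = 41·425 − 99·176
1 = −99·1876 + 437·425
1 = 437·4177 − 973·1876
1 = −973·26938 + 6275·4177
So 4177·(6275) ≡ 1 (mod 26938), giving 4177⁻¹ ≡ 6275.
x ≡ 4177⁻¹·25658 ≡ 6275·25658 ≡ 22462 (mod 26938).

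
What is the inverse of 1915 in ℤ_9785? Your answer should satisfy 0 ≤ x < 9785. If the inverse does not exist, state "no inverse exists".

no inverse exists

Compute gcd(1915, 9785):
9785 = 5×1915 + 210
1915 = 9×210 + 25
210 = 8×25 + 10
25 = 2×10 + 5
10 = 2×5 + 0
Since gcd = 5 > 1, 1915 is not a unit mod 9785.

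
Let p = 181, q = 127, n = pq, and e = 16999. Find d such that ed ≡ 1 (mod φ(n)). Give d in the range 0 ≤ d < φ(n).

4639

φ(n) = (p−1)(q−1) = 180·126 = 22680.
Need d with 16999·d ≡ 1 (mod 22680). Apply the extended Euclidean algorithm:
22680 = 1·16999 + 5681
16999 = 2·5681 + 5637
5681 = 1·5637 + 44
5637 = 128·44 + 5
44 = 8·5 + 4
5 = 1·4 + 1
4 = 4·1 + 0
Back-substitute:
1 = 5 − 4
1 = −44 + 9·5
1 = 9·5637 − 1153·44
1 = −1153·5681 + 1162·5637
1 = 1162·16999 − 3477·5681
1 = −3477·22680 + 4639·16999
So 16999·4639 ≡ 1 (mod 22680), hence d = 4639.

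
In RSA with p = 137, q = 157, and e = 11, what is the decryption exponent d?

7715

φ(n) = (p−1)(q−1) = 136·156 = 21216.
Need d with 11·d ≡ 1 (mod 21216). Apply the extended Euclidean algorithm:
21216 = 1928·11 + 8
11 = 1·8 + 3
8 = 2·3 + 2
3 = 1·2 + 1
2 = 2·1 + 0
Back-substitute:
1 = 3 − 2
1 = −8 + 3·3
1 = 3·11 − 4·8
1 = −4·21216 + 7715·11
So 11·7715 ≡ 1 (mod 21216), hence d = 7715.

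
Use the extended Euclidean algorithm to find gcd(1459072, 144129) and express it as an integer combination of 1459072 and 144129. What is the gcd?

1

Repeated division:
1459072 = 10×144129 + 17782
144129 = 8×17782 + 1873
17782 = 9×1873 + 925
1873 = 2×925 + 23
925 = 40×23 + 5
23 = 4×5 + 3
5 = 1×3 + 2
3 = 1×2 + 1
2 = 2×1 + 0
gcd(1459072, 144129) = 1.
Working backward:
1 = 3 − 2
1 = −5 + 2·3
1 = 2·23 − 9·5
1 = −9·925 + 362·23
1 = 362·1873 − 733·925
1 = −733·17782 + 6959·1873
1 = 6959·144129 − 56405·17782
1 = −56405·1459072 + 571009·144129
So 1 = (-56405)·1459072 + (571009)·144129.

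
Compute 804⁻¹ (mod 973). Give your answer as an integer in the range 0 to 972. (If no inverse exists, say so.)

783

Apply the Euclidean algorithm to 973 and 804:
973 = 1×804 + 169
804 = 4×169 + 128
169 = 1×128 + 41
128 = 3×41 + 5
41 = 8×5 + 1
5 = 5×1 + 0
Since gcd(804, 973) = 1, back-substitute to write 1 as a combination:
1 = 41 − 8·5
1 = −8·128 + 25·41
1 = 25·169 − 33·128
1 = −33·804 + 157·169
1 = 157·973 − 190·804
Thus 804·(-190) ≡ 1 (mod 973); reducing, -190 mod 973 = 783.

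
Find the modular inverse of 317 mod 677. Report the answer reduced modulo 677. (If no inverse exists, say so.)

551

Apply the Euclidean algorithm to 677 and 317:
677 = 2·317 + 43
317 = 7·43 + 16
43 = 2·16 + 11
16 = 1·11 + 5
11 = 2·5 + 1
5 = 5·1 + 0
The gcd is 1. Working backward:
1 = 11 − 2·5
1 = −2·16 + 3·11
1 = 3·43 − 8·16
1 = −8·317 + 59·43
1 = 59·677 − 126·317
So 317·(-126) ≡ 1 (mod 677), and -126 ≡ 551 (mod 677).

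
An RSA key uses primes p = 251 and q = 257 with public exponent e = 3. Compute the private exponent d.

42667

φ(n) = (p−1)(q−1) = 250·256 = 64000.
Need d with 3·d ≡ 1 (mod 64000). Apply the extended Euclidean algorithm:
64000 = 21333×3 + 1
3 = 3×1 + 0
Back-substitute:
1 = 64000 − 21333·3
So 3·(-21333) ≡ 1 (mod 64000), hence d ≡ -21333 ≡ 42667 (mod 64000).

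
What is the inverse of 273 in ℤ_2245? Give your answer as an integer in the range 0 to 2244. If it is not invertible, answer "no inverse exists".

gcd(2245, 273) by repeated division:
2245 = 8×273 + 61
273 = 4×61 + 29
61 = 2×29 + 3
29 = 9×3 + 2
3 = 1×2 + 1
2 = 2×1 + 0
gcd = 1, so the inverse exists. Back-substitute:
1 = 3 − 2
1 = −29 + 10·3
1 = 10·61 − 21·29
1 = −21·273 + 94·61
1 = 94·2245 − 773·273
So 273·(-773) ≡ 1 (mod 2245), and -773 ≡ 1472 (mod 2245).

1472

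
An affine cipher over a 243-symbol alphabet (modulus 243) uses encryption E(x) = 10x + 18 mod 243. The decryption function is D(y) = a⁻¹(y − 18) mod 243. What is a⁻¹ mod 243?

Apply the Euclidean algorithm to 243 and 10:
243 = 24×10 + 3
10 = 3×3 + 1
3 = 3×1 + 0
Since gcd(10, 243) = 1, back-substitute to write 1 as a combination:
1 = 10 − 3·3
1 = −3·243 + 73·10
So 10·73 ≡ 1 (mod 243).

73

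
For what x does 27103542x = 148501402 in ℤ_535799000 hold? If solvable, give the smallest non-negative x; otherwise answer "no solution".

First find gcd(27103542, 535799000):
535799000 = 19*27103542 + 20831702
27103542 = 1*20831702 + 6271840
20831702 = 3*6271840 + 2016182
6271840 = 3*2016182 + 223294
2016182 = 9*223294 + 6536
223294 = 34*6536 + 1070
6536 = 6*1070 + 116
1070 = 9*116 + 26
116 = 4*26 + 12
26 = 2*12 + 2
12 = 6*2 + 0
gcd = 2 and 2 | 148501402, so solutions exist. Divide through by 2: 13551771x ≡ 74250701 (mod 267899500).
Now find 13551771⁻¹ mod 267899500:
267899500 = 19×13551771 + 10415851
13551771 = 1×10415851 + 3135920
10415851 = 3×3135920 + 1008091
3135920 = 3×1008091 + 111647
1008091 = 9×111647 + 3268
111647 = 34×3268 + 535
3268 = 6×535 + 58
535 = 9×58 + 13
58 = 4×13 + 6
13 = 2×6 + 1
6 = 6×1 + 0
Back-substitute:
1 = 13 − 2·6
1 = −2·58 + 9·13
1 = 9·535 − 83·58
1 = −83·3268 + 507·535
1 = 507·111647 − 17321·3268
1 = −17321·1008091 + 156396·111647
1 = 156396·3135920 − 486509·1008091
1 = −486509·10415851 + 1615923·3135920
1 = 1615923·13551771 − 2102432·10415851
1 = −2102432·267899500 + 41562131·13551771
So 13551771⁻¹ ≡ 41562131 (mod 267899500).
Then x ≡ 41562131·74250701 ≡ 240358331 (mod 267899500); the smallest non-negative solution is x = 240358331.

240358331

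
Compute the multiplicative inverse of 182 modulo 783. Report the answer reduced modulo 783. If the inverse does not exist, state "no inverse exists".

185

gcd(783, 182) by repeated division:
783 = 4*182 + 55
182 = 3*55 + 17
55 = 3*17 + 4
17 = 4*4 + 1
4 = 4*1 + 0
gcd = 1, so the inverse exists. Back-substitute:
1 = 17 − 4·4
1 = −4·55 + 13·17
1 = 13·182 − 43·55
1 = −43·783 + 185·182
So 182·185 ≡ 1 (mod 783).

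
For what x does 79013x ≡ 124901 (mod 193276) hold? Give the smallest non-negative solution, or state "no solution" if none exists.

First find gcd(79013, 193276):
193276 = 2·79013 + 35250
79013 = 2·35250 + 8513
35250 = 4·8513 + 1198
8513 = 7·1198 + 127
1198 = 9·127 + 55
127 = 2·55 + 17
55 = 3·17 + 4
17 = 4·4 + 1
4 = 4·1 + 0
gcd = 1, so a unique solution mod 193276 exists.
Back-substitute for the Bézout coefficients:
1 = 17 − 4·4
1 = −4·55 + 13·17
1 = 13·127 − 30·55
1 = −30·1198 + 283·127
1 = 283·8513 − 2011·1198
1 = −2011·35250 + 8327·8513
1 = 8327·79013 − 18665·35250
1 = −18665·193276 + 45657·79013
So 79013·(45657) ≡ 1 (mod 193276), giving 79013⁻¹ ≡ 45657.
x ≡ 79013⁻¹·124901 ≡ 45657·124901 ≡ 189853 (mod 193276).

189853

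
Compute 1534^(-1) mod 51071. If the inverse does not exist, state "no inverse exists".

49706

Extended Euclidean algorithm:
51071 = 33×1534 + 449
1534 = 3×449 + 187
449 = 2×187 + 75
187 = 2×75 + 37
75 = 2×37 + 1
37 = 37×1 + 0
The gcd is 1. Working backward:
1 = 75 − 2·37
1 = −2·187 + 5·75
1 = 5·449 − 12·187
1 = −12·1534 + 41·449
1 = 41·51071 − 1365·1534
Thus 1534·(-1365) ≡ 1 (mod 51071); reducing, -1365 mod 51071 = 49706.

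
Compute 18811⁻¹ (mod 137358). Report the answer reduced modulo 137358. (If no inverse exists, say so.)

no inverse exists

Euclidean algorithm on 137358, 18811:
137358 = 7×18811 + 5681
18811 = 3×5681 + 1768
5681 = 3×1768 + 377
1768 = 4×377 + 260
377 = 1×260 + 117
260 = 2×117 + 26
117 = 4×26 + 13
26 = 2×13 + 0
Since gcd = 13 > 1, 18811 is not a unit mod 137358.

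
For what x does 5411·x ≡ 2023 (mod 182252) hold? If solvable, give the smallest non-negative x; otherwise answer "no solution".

5861

First find gcd(5411, 182252):
182252 = 33*5411 + 3689
5411 = 1*3689 + 1722
3689 = 2*1722 + 245
1722 = 7*245 + 7
245 = 35*7 + 0
gcd = 7 and 7 | 2023, so solutions exist. Divide through by 7: 773x ≡ 289 (mod 26036).
Now find 773⁻¹ mod 26036:
26036 = 33*773 + 527
773 = 1*527 + 246
527 = 2*246 + 35
246 = 7*35 + 1
35 = 35*1 + 0
Back-substitute:
1 = 246 − 7·35
1 = −7·527 + 15·246
1 = 15·773 − 22·527
1 = −22·26036 + 741·773
So 773⁻¹ ≡ 741 (mod 26036).
Then x ≡ 741·289 ≡ 5861 (mod 26036); the smallest non-negative solution is x = 5861.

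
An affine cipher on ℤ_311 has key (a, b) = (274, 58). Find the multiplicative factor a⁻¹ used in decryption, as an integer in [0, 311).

Extended Euclidean algorithm:
311 = 1×274 + 37
274 = 7×37 + 15
37 = 2×15 + 7
15 = 2×7 + 1
7 = 7×1 + 0
Since gcd(274, 311) = 1, back-substitute to write 1 as a combination:
1 = 15 − 2·7
1 = −2·37 + 5·15
1 = 5·274 − 37·37
1 = −37·311 + 42·274
So 274·42 ≡ 1 (mod 311).

42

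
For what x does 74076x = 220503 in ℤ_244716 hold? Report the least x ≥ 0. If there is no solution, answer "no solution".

no solution

gcd(74076, 244716):
244716 = 3×74076 + 22488
74076 = 3×22488 + 6612
22488 = 3×6612 + 2652
6612 = 2×2652 + 1308
2652 = 2×1308 + 36
1308 = 36×36 + 12
36 = 3×12 + 0
gcd = 12, but 12 ∤ 220503, so the congruence has no solution.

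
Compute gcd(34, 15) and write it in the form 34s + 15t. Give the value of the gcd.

Apply Euclid's algorithm to 34 and 15:
34 = 2·15 + 4
15 = 3·4 + 3
4 = 1·3 + 1
3 = 3·1 + 0
gcd(34, 15) = 1.
Express as a combination:
1 = 4 − 3
1 = −15 + 4·4
1 = 4·34 − 9·15
So 1 = (4)·34 + (-9)·15.

1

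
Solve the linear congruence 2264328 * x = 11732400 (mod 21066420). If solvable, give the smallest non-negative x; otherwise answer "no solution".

First find gcd(2264328, 21066420):
21066420 = 9·2264328 + 687468
2264328 = 3·687468 + 201924
687468 = 3·201924 + 81696
201924 = 2·81696 + 38532
81696 = 2·38532 + 4632
38532 = 8·4632 + 1476
4632 = 3·1476 + 204
1476 = 7·204 + 48
204 = 4·48 + 12
48 = 4·12 + 0
gcd = 12 and 12 | 11732400, so solutions exist. Divide through by 12: 188694x ≡ 977700 (mod 1755535).
Now find 188694⁻¹ mod 1755535:
1755535 = 9×188694 + 57289
188694 = 3×57289 + 16827
57289 = 3×16827 + 6808
16827 = 2×6808 + 3211
6808 = 2×3211 + 386
3211 = 8×386 + 123
386 = 3×123 + 17
123 = 7×17 + 4
17 = 4×4 + 1
4 = 4×1 + 0
Back-substitute:
1 = 17 − 4·4
1 = −4·123 + 29·17
1 = 29·386 − 91·123
1 = −91·3211 + 757·386
1 = 757·6808 − 1605·3211
1 = −1605·16827 + 3967·6808
1 = 3967·57289 − 13506·16827
1 = −13506·188694 + 44485·57289
1 = 44485·1755535 − 413871·188694
So 188694·(-413871) ≡ 1 (mod 1755535), i.e. 188694⁻¹ ≡ 1341664.
Then x ≡ 1341664·977700 ≡ 363125 (mod 1755535); the smallest non-negative solution is x = 363125.

363125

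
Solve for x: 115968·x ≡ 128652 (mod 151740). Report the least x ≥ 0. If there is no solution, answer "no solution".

989

First find gcd(115968, 151740):
151740 = 1×115968 + 35772
115968 = 3×35772 + 8652
35772 = 4×8652 + 1164
8652 = 7×1164 + 504
1164 = 2×504 + 156
504 = 3×156 + 36
156 = 4×36 + 12
36 = 3×12 + 0
gcd = 12 and 12 | 128652, so solutions exist. Divide through by 12: 9664x ≡ 10721 (mod 12645).
Now find 9664⁻¹ mod 12645:
12645 = 1×9664 + 2981
9664 = 3×2981 + 721
2981 = 4×721 + 97
721 = 7×97 + 42
97 = 2×42 + 13
42 = 3×13 + 3
13 = 4×3 + 1
3 = 3×1 + 0
Back-substitute:
1 = 13 − 4·3
1 = −4·42 + 13·13
1 = 13·97 − 30·42
1 = −30·721 + 223·97
1 = 223·2981 − 922·721
1 = −922·9664 + 2989·2981
1 = 2989·12645 − 3911·9664
So 9664·(-3911) ≡ 1 (mod 12645), i.e. 9664⁻¹ ≡ 8734.
Then x ≡ 8734·10721 ≡ 989 (mod 12645); the smallest non-negative solution is x = 989.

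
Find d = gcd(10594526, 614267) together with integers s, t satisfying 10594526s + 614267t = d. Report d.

Euclidean algorithm:
10594526 = 17×614267 + 151987
614267 = 4×151987 + 6319
151987 = 24×6319 + 331
6319 = 19×331 + 30
331 = 11×30 + 1
30 = 30×1 + 0
gcd(10594526, 614267) = 1.
Express as a combination:
1 = 331 − 11·30
1 = −11·6319 + 210·331
1 = 210·151987 − 5051·6319
1 = −5051·614267 + 20414·151987
1 = 20414·10594526 − 352089·614267
So 1 = (20414)·10594526 + (-352089)·614267.

1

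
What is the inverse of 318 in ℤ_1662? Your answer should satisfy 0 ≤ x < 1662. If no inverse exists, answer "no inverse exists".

Compute gcd(318, 1662):
1662 = 5*318 + 72
318 = 4*72 + 30
72 = 2*30 + 12
30 = 2*12 + 6
12 = 2*6 + 0
gcd(318, 1662) = 6 ≠ 1, so 318 has no multiplicative inverse modulo 1662.

no inverse exists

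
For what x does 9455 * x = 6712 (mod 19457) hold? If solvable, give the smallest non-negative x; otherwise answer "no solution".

First find gcd(9455, 19457):
19457 = 2×9455 + 547
9455 = 17×547 + 156
547 = 3×156 + 79
156 = 1×79 + 77
79 = 1×77 + 2
77 = 38×2 + 1
2 = 2×1 + 0
gcd = 1, so a unique solution mod 19457 exists.
Back-substitute for the Bézout coefficients:
1 = 77 − 38·2
1 = −38·79 + 39·77
1 = 39·156 − 77·79
1 = −77·547 + 270·156
1 = 270·9455 − 4667·547
1 = −4667·19457 + 9604·9455
So 9455·(9604) ≡ 1 (mod 19457), giving 9455⁻¹ ≡ 9604.
x ≡ 9455⁻¹·6712 ≡ 9604·6712 ≡ 1007 (mod 19457).

1007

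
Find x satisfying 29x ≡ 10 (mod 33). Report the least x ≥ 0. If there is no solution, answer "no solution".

First find gcd(29, 33):
33 = 1×29 + 4
29 = 7×4 + 1
4 = 4×1 + 0
gcd = 1, so a unique solution mod 33 exists.
Back-substitute for the Bézout coefficients:
1 = 29 − 7·4
1 = −7·33 + 8·29
So 29·(8) ≡ 1 (mod 33), giving 29⁻¹ ≡ 8.
x ≡ 29⁻¹·10 ≡ 8·10 ≡ 14 (mod 33).

14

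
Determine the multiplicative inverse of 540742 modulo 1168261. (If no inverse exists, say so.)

Run Euclid on (1168261, 540742):
1168261 = 2×540742 + 86777
540742 = 6×86777 + 20080
86777 = 4×20080 + 6457
20080 = 3×6457 + 709
6457 = 9×709 + 76
709 = 9×76 + 25
76 = 3×25 + 1
25 = 25×1 + 0
Since gcd(540742, 1168261) = 1, back-substitute to write 1 as a combination:
1 = 76 − 3·25
1 = −3·709 + 28·76
1 = 28·6457 − 255·709
1 = −255·20080 + 793·6457
1 = 793·86777 − 3427·20080
1 = −3427·540742 + 21355·86777
1 = 21355·1168261 − 46137·540742
So 540742·(-46137) ≡ 1 (mod 1168261), and -46137 ≡ 1122124 (mod 1168261).

1122124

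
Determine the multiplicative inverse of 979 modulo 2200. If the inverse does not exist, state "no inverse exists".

no inverse exists

Compute gcd(979, 2200):
2200 = 2*979 + 242
979 = 4*242 + 11
242 = 22*11 + 0
The gcd is 11, not 1, hence no inverse exists.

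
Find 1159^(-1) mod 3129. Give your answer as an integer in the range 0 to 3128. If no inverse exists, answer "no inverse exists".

2095

Apply the Euclidean algorithm to 3129 and 1159:
3129 = 2·1159 + 811
1159 = 1·811 + 348
811 = 2·348 + 115
348 = 3·115 + 3
115 = 38·3 + 1
3 = 3·1 + 0
Since gcd(1159, 3129) = 1, back-substitute to write 1 as a combination:
1 = 115 − 38·3
1 = −38·348 + 115·115
1 = 115·811 − 268·348
1 = −268·1159 + 383·811
1 = 383·3129 − 1034·1159
So 1159·(-1034) ≡ 1 (mod 3129), and -1034 ≡ 2095 (mod 3129).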